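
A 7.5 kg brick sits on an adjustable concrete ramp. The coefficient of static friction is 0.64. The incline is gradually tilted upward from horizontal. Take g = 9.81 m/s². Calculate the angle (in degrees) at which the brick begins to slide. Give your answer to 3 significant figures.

At the threshold of sliding, static friction is at its maximum μ_s N and exactly balances the weight component along the incline: mg sin θ = μ_s mg cos θ.
Hence tan θ = μ_s = 0.64, so θ = arctan(0.64) = 32.6192°.

32.6°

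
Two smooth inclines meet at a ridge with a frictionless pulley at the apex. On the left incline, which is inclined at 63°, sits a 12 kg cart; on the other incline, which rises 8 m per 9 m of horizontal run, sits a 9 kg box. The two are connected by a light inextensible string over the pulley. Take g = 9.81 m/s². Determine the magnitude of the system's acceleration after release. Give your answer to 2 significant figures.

Resolve each weight along its own incline: the 12 kg mass has component 12 × 9.81 × sin 63° = 104.889 N down its slope, and the 9 kg mass has 9 × 9.81 × sin 41.63° = 58.657 N down its slope.
The 12 kg side's 104.889 N exceeds the other side's 58.657 N, so that mass slides down and the 9 kg mass slides up. Taking that direction as positive, Newton's second law for the whole system gives 104.889 − 58.657 = (12 + 9) a, so a = 46.232 / 21 = 2.2015 m/s².

2.2 m/s²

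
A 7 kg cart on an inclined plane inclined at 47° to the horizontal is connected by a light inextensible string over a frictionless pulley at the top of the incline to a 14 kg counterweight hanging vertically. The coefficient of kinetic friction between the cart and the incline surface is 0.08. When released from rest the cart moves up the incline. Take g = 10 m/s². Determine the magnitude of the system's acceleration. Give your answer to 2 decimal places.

For the cart on the incline: the weight component along the slope is m₁g sin 47° = 7 × 10 × 0.7314 = 51.198 N and the normal force is N = m₁g cos 47° = 47.740 N.
Kinetic friction opposes the cart's motion up the incline: f = μN = 0.08 × 47.740 = 3.819 N acting down the slope.
Newton's second law for the cart (up-slope positive): T − 51.198 − 3.819 = 7 a. For the hanging counterweight (downward positive): 14 × 10 − T = 14 a.
Adding the two equations eliminates T: 84.983 = 21 a, so a = 4.0468 m/s².

4.05 m/s²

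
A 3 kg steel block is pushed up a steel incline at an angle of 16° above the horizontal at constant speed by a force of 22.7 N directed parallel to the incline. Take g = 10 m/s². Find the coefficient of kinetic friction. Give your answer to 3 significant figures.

At constant speed ΣF = 0 along the incline. The applied 22.7 N acts up the slope; the weight component mg sin 16° = 8.269 N and kinetic friction μN both act down the slope.
So 22.7 = 8.269 + μ × 28.838, giving μ = (22.7 − 8.269) / 28.838 = 0.5004.

0.500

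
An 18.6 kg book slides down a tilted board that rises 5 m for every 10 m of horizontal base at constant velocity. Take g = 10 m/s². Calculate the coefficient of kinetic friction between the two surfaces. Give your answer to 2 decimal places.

At constant velocity the net force along the incline is zero: mg sin 26.57° = μ mg cos 26.57°.
So μ = tan 26.57° = 0.4472 / 0.8944 = 0.5000.

0.50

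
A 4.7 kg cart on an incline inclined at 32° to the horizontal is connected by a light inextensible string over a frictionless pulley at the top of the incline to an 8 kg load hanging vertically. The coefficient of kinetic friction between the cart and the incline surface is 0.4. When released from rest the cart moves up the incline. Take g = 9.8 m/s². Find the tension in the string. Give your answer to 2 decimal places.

For the cart on the incline: the weight component along the slope is m₁g sin 32° = 4.7 × 9.8 × 0.5299 = 24.407 N and the normal force is N = m₁g cos 32° = 39.061 N.
Kinetic friction opposes the cart's motion up the incline: f = μN = 0.4 × 39.061 = 15.624 N acting down the slope.
Newton's second law for the cart (up-slope positive): T − 24.407 − 15.624 = 4.7 a. For the hanging load (downward positive): 8 × 9.8 − T = 8 a.
Adding the two equations eliminates T: 38.369 = 12.7 a, so a = 3.0212 m/s².
Then from the hanging load's equation, T = 8 × (9.8 − 3.0212) = 54.230 N.

54.23 N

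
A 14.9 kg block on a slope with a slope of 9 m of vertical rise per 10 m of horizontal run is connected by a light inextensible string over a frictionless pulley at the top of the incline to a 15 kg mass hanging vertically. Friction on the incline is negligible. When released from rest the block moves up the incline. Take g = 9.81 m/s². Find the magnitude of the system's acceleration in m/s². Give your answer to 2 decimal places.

1.65 m/s²

For the block on the incline: the weight component along the slope is m₁g sin 41.99° = 14.9 × 9.81 × 0.6690 = 97.787 N and the normal force is N = m₁g cos 41.99° = 108.647 N.
Newton's second law for the block (up-slope positive): T − 97.787 = 14.9 a. For the hanging mass (downward positive): 15 × 9.81 − T = 15 a.
Adding the two equations eliminates T: 49.363 = 29.9 a, so a = 1.6509 m/s².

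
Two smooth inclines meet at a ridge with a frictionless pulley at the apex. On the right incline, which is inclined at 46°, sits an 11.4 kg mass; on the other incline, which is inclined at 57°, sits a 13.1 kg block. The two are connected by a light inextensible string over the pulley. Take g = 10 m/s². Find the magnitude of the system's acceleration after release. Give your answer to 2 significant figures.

Resolve each weight along its own incline: the 11.4 kg mass has component 11.4 × 10 × sin 46° = 82.005 N down its slope, and the 13.1 kg mass has 13.1 × 10 × sin 57° = 109.866 N down its slope.
The 13.1 kg side's 109.866 N exceeds the other side's 82.005 N, so that mass slides down and the 11.4 kg mass slides up. Taking that direction as positive, Newton's second law for the whole system gives 109.866 − 82.005 = (11.4 + 13.1) a, so a = 27.861 / 24.5 = 1.1372 m/s².

1.1 m/s²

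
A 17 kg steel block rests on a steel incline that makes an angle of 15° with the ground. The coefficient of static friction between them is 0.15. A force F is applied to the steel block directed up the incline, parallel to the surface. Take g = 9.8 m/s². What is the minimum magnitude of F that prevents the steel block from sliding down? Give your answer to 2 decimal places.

18.98 N

The normal force is N = mg cos 15° = 160.923 N. With F at its minimum the steel block is on the verge of sliding down, so static friction is at its maximum μ_s N = 0.15 × 160.923 = 24.138 N and acts up the slope.
Equilibrium along the incline: F + μ_s N = mg sin 15°, so F = 43.119 − 24.138 = 18.981 N.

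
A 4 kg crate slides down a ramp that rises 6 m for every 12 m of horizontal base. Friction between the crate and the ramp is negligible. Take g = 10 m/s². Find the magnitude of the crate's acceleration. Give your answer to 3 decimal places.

4.472 m/s²

Resolving the weight along the incline: the component pulling the crate down the slope is mg sin 26.57° = 4 × 10 × 0.4472 = 17.888 N, and the normal force is N = mg cos 26.57° = 4 × 10 × 0.8944 = 35.776 N.
With no friction the net force along the incline is 17.888 N, so a = g sin 26.57° = 17.888 / 4 = 4.4720 m/s².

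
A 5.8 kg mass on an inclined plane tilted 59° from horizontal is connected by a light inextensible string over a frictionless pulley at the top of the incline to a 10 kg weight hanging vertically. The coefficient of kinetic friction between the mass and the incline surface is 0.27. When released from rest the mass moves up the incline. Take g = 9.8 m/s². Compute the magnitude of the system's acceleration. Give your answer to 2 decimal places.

For the mass on the incline: the weight component along the slope is m₁g sin 59° = 5.8 × 9.8 × 0.8572 = 48.723 N and the normal force is N = m₁g cos 59° = 29.275 N.
Kinetic friction opposes the mass's motion up the incline: f = μN = 0.27 × 29.275 = 7.904 N acting down the slope.
Newton's second law for the mass (up-slope positive): T − 48.723 − 7.904 = 5.8 a. For the hanging weight (downward positive): 10 × 9.8 − T = 10 a.
Adding the two equations eliminates T: 41.373 = 15.8 a, so a = 2.6185 m/s².

2.62 m/s²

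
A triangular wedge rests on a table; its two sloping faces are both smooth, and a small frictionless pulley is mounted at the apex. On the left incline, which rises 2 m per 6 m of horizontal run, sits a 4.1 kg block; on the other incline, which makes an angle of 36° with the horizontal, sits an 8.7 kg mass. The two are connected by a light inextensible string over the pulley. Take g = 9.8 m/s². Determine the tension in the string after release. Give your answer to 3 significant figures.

24.7 N

Resolve each weight along its own incline: the 4.1 kg mass has component 4.1 × 9.8 × sin 18.43° = 12.706 N down its slope, and the 8.7 kg mass has 8.7 × 9.8 × sin 36° = 50.115 N down its slope.
The 8.7 kg side's 50.115 N exceeds the other side's 12.706 N, so that mass slides down and the 4.1 kg mass slides up. Taking that direction as positive, Newton's second law for the whole system gives 50.115 − 12.706 = (4.1 + 8.7) a, so a = 37.409 / 12.8 = 2.9226 m/s².
For the 4.1 kg mass (up-slope positive): T − 12.706 = 4.1 × 2.9226, so T = 24.689 N.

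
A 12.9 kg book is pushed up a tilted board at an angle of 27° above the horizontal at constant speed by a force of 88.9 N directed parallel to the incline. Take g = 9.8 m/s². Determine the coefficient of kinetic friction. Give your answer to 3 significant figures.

At constant speed ΣF = 0 along the incline. The applied 88.9 N acts up the slope; the weight component mg sin 27° = 57.393 N and kinetic friction μN both act down the slope.
So 88.9 = 57.393 + μ × 112.641, giving μ = (88.9 − 57.393) / 112.641 = 0.2797.

0.280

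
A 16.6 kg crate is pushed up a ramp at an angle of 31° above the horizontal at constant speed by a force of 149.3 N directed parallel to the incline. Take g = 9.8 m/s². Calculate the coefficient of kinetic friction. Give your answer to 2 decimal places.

At constant speed ΣF = 0 along the incline. The applied 149.3 N acts up the slope; the weight component mg sin 31° = 83.786 N and kinetic friction μN both act down the slope.
So 149.3 = 83.786 + μ × 139.444, giving μ = (149.3 − 83.786) / 139.444 = 0.4698.

0.47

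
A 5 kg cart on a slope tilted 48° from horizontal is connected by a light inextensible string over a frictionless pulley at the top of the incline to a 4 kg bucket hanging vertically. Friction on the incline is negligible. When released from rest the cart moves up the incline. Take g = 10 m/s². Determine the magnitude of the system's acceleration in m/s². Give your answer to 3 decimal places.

For the cart on the incline: the weight component along the slope is m₁g sin 48° = 5 × 10 × 0.7431 = 37.155 N and the normal force is N = m₁g cos 48° = 33.457 N.
Newton's second law for the cart (up-slope positive): T − 37.155 = 5 a. For the hanging bucket (downward positive): 4 × 10 − T = 4 a.
Adding the two equations eliminates T: 2.845 = 9 a, so a = 0.3161 m/s².

0.316 m/s²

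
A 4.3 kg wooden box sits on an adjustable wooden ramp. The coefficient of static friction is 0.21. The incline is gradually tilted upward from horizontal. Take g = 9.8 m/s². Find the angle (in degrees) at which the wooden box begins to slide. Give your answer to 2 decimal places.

At the threshold of sliding, static friction is at its maximum μ_s N and exactly balances the weight component along the incline: mg sin θ = μ_s mg cos θ.
Hence tan θ = μ_s = 0.21, so θ = arctan(0.21) = 11.8598°.

11.86°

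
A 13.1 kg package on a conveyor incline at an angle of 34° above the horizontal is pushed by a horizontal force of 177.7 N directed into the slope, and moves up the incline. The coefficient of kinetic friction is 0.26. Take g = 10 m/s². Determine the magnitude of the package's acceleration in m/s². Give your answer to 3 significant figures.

The horizontal push has components F cos 34° = 177.7 × 0.8290 = 147.313 N up the incline and F sin 34° = 177.7 × 0.5592 = 99.370 N pressing into the surface.
The normal force is therefore N = mg cos 34° + F sin 34° = 108.599 + 99.370 = 207.969 N, and kinetic friction down the slope is μN = 0.26 × 207.969 = 54.072 N.
Along the incline: F cos 34° − mg sin 34° − μN = ma, so 147.313 − 73.255 − 54.072 = 13.1 a, giving a = 1.5256 m/s².

1.53 m/s²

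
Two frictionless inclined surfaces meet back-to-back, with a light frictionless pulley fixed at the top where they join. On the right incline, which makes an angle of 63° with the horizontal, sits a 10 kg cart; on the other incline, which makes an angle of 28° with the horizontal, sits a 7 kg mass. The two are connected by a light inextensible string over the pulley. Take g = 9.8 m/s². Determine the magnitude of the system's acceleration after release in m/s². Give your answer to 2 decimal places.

3.24 m/s²

Resolve each weight along its own incline: the 10 kg mass has component 10 × 9.8 × sin 63° = 87.319 N down its slope, and the 7 kg mass has 7 × 9.8 × sin 28° = 32.206 N down its slope.
The 10 kg side's 87.319 N exceeds the other side's 32.206 N, so that mass slides down and the 7 kg mass slides up. Taking that direction as positive, Newton's second law for the whole system gives 87.319 − 32.206 = (10 + 7) a, so a = 55.113 / 17 = 3.2419 m/s².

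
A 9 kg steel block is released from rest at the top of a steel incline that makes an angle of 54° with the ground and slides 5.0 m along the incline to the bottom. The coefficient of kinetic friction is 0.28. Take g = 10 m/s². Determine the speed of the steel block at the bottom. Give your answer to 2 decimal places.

8.03 m/s

The weight component along the incline is mg sin 54° = 72.812 N and the normal force is N = mg cos 54° = 52.901 N.
Friction up the slope is f = μN = 0.28 × 52.901 = 14.812 N, so the net downslope force is 72.812 − 14.812 = 58.000 N and a = 58.000 / 9 = 6.4444 m/s².
Starting from rest over a distance of 5.0 m, v² = 2aL = 2 × 6.4444 × 5.0 = 64.4440, so v = 8.0277 m/s.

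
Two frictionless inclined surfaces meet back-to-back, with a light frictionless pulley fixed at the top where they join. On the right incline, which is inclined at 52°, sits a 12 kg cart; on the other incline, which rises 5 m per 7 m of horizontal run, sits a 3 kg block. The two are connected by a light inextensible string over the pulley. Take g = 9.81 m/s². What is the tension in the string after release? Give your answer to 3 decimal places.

Resolve each weight along its own incline: the 12 kg mass has component 12 × 9.81 × sin 52° = 92.765 N down its slope, and the 3 kg mass has 3 × 9.81 × sin 35.54° = 17.106 N down its slope.
The 12 kg side's 92.765 N exceeds the other side's 17.106 N, so that mass slides down and the 3 kg mass slides up. Taking that direction as positive, Newton's second law for the whole system gives 92.765 − 17.106 = (12 + 3) a, so a = 75.659 / 15 = 5.0439 m/s².
For the 3 kg mass (up-slope positive): T − 17.106 = 3 × 5.0439, so T = 32.238 N.

32.238 N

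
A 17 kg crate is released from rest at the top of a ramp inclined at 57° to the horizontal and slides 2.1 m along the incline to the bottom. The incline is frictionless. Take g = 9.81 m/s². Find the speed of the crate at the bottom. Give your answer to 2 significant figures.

5.9 m/s

The weight component along the incline is mg sin 57° = 139.865 N and the normal force is N = mg cos 57° = 90.829 N.
With no friction, a = g sin 57° = 8.2274 m/s².
Starting from rest over a distance of 2.1 m, v² = 2aL = 2 × 8.2274 × 2.1 = 34.5551, so v = 5.8784 m/s.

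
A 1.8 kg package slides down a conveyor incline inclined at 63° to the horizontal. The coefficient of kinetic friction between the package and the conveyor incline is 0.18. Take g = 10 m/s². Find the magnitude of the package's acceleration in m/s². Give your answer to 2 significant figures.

Resolving the weight along the incline: the component pulling the package down the slope is mg sin 63° = 1.8 × 10 × 0.8910 = 16.038 N, and the normal force is N = mg cos 63° = 1.8 × 10 × 0.4540 = 8.172 N.
Kinetic friction acts up the slope with magnitude f = μN = 0.18 × 8.172 = 1.471 N.
Net force along the incline is 16.038 − 1.471 = 14.567 N, so a = 14.567 / 1.8 = 8.0928 m/s².

8.1 m/s²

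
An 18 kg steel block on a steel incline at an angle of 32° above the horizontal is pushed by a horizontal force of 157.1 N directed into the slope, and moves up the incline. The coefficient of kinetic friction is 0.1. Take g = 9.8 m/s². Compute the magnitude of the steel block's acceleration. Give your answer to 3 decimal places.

The horizontal push has components F cos 32° = 157.1 × 0.8480 = 133.221 N up the incline and F sin 32° = 157.1 × 0.5299 = 83.247 N pressing into the surface.
The normal force is therefore N = mg cos 32° + F sin 32° = 149.587 + 83.247 = 232.834 N, and kinetic friction down the slope is μN = 0.1 × 232.834 = 23.283 N.
Along the incline: F cos 32° − mg sin 32° − μN = ma, so 133.221 − 93.474 − 23.283 = 18 a, giving a = 0.9147 m/s².

0.915 m/s²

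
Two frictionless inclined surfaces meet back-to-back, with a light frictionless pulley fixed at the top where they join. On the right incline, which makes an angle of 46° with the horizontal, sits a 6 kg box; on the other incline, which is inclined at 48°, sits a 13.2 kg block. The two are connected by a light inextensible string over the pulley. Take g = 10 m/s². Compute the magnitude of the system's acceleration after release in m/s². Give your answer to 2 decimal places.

Resolve each weight along its own incline: the 6 kg mass has component 6 × 10 × sin 46° = 43.160 N down its slope, and the 13.2 kg mass has 13.2 × 10 × sin 48° = 98.095 N down its slope.
The 13.2 kg side's 98.095 N exceeds the other side's 43.160 N, so that mass slides down and the 6 kg mass slides up. Taking that direction as positive, Newton's second law for the whole system gives 98.095 − 43.160 = (6 + 13.2) a, so a = 54.935 / 19.2 = 2.8612 m/s².

2.86 m/s²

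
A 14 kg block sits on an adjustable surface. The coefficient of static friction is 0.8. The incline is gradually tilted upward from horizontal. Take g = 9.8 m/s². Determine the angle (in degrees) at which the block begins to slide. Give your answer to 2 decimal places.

At the threshold of sliding, static friction is at its maximum μ_s N and exactly balances the weight component along the incline: mg sin θ = μ_s mg cos θ.
Hence tan θ = μ_s = 0.8, so θ = arctan(0.8) = 38.6598°.

38.66°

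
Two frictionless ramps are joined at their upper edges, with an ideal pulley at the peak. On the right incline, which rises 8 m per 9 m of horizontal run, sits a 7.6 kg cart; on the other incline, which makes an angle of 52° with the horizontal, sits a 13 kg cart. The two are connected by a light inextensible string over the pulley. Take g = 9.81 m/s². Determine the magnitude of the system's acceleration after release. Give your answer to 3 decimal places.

2.474 m/s²

Resolve each weight along its own incline: the 7.6 kg mass has component 7.6 × 9.81 × sin 41.63° = 49.532 N down its slope, and the 13 kg mass has 13 × 9.81 × sin 52° = 100.495 N down its slope.
The 13 kg side's 100.495 N exceeds the other side's 49.532 N, so that mass slides down and the 7.6 kg mass slides up. Taking that direction as positive, Newton's second law for the whole system gives 100.495 − 49.532 = (7.6 + 13) a, so a = 50.963 / 20.6 = 2.4739 m/s².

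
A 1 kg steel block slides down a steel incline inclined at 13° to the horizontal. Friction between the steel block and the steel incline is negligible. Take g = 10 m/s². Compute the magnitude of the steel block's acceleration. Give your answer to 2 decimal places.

2.25 m/s²

Resolving the weight along the incline: the component pulling the steel block down the slope is mg sin 13° = 1 × 10 × 0.2250 = 2.250 N, and the normal force is N = mg cos 13° = 1 × 10 × 0.9744 = 9.744 N.
With no friction the net force along the incline is 2.250 N, so a = g sin 13° = 2.250 / 1 = 2.2500 m/s².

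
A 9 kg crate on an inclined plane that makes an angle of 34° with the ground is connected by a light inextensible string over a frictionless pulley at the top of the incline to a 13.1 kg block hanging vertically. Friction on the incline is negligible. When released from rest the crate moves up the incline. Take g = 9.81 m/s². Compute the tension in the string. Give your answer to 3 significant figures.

For the crate on the incline: the weight component along the slope is m₁g sin 34° = 9 × 9.81 × 0.5592 = 49.372 N and the normal force is N = m₁g cos 34° = 73.196 N.
Newton's second law for the crate (up-slope positive): T − 49.372 = 9 a. For the hanging block (downward positive): 13.1 × 9.81 − T = 13.1 a.
Adding the two equations eliminates T: 79.139 = 22.1 a, so a = 3.5810 m/s².
Then from the hanging block's equation, T = 13.1 × (9.81 − 3.5810) = 81.600 N.

81.6 N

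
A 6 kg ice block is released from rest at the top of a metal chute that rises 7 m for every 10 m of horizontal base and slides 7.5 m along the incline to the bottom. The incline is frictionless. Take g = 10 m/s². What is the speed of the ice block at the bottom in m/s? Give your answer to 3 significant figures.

The weight component along the incline is mg sin 34.99° = 34.408 N and the normal force is N = mg cos 34.99° = 49.154 N.
With no friction, a = g sin 34.99° = 5.7346 m/s².
Starting from rest over a distance of 7.5 m, v² = 2aL = 2 × 5.7346 × 7.5 = 86.0190, so v = 9.2746 m/s.

9.27 m/s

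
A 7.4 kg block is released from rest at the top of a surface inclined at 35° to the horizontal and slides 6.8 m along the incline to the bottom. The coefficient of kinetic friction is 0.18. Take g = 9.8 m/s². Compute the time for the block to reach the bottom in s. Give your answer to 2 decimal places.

The weight component along the incline is mg sin 35° = 41.596 N and the normal force is N = mg cos 35° = 59.405 N.
Friction up the slope is f = μN = 0.18 × 59.405 = 10.693 N, so the net downslope force is 41.596 − 10.693 = 30.903 N and a = 30.903 / 7.4 = 4.1761 m/s².
Starting from rest, L = ½at², so t = √(2L/a) = √(2 × 6.8 / 4.1761) = 1.8046 s.

1.80 s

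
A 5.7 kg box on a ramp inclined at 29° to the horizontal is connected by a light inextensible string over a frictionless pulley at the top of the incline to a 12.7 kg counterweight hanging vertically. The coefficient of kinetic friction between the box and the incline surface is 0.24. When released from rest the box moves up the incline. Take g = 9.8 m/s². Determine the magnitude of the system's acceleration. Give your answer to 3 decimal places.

For the box on the incline: the weight component along the slope is m₁g sin 29° = 5.7 × 9.8 × 0.4848 = 27.081 N and the normal force is N = m₁g cos 29° = 48.856 N.
Kinetic friction opposes the box's motion up the incline: f = μN = 0.24 × 48.856 = 11.725 N acting down the slope.
Newton's second law for the box (up-slope positive): T − 27.081 − 11.725 = 5.7 a. For the hanging counterweight (downward positive): 12.7 × 9.8 − T = 12.7 a.
Adding the two equations eliminates T: 85.654 = 18.4 a, so a = 4.6551 m/s².

4.655 m/s²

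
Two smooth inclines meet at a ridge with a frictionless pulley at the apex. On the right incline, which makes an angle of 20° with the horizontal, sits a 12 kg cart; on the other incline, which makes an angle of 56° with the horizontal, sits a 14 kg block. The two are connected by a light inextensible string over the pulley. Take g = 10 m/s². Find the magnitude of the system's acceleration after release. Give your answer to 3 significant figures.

Resolve each weight along its own incline: the 12 kg mass has component 12 × 10 × sin 20° = 41.042 N down its slope, and the 14 kg mass has 14 × 10 × sin 56° = 116.065 N down its slope.
The 14 kg side's 116.065 N exceeds the other side's 41.042 N, so that mass slides down and the 12 kg mass slides up. Taking that direction as positive, Newton's second law for the whole system gives 116.065 − 41.042 = (12 + 14) a, so a = 75.023 / 26 = 2.8855 m/s².

2.89 m/s²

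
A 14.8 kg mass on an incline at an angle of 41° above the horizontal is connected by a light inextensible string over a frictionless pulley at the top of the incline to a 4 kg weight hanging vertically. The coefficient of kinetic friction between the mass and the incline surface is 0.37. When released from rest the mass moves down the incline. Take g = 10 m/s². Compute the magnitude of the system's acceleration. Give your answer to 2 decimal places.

For the mass on the incline: the weight component along the slope is m₁g sin 41° = 14.8 × 10 × 0.6561 = 97.103 N and the normal force is N = m₁g cos 41° = 111.697 N.
Kinetic friction opposes the mass's motion down the incline: f = μN = 0.37 × 111.697 = 41.328 N acting up the slope.
Newton's second law for the mass (down-slope positive): 97.103 − 41.328 − T = 14.8 a. For the hanging weight (upward positive): T − 4 × 10 = 4 a.
Adding the two equations eliminates T: 15.775 = 18.8 a, so a = 0.8391 m/s².

0.84 m/s²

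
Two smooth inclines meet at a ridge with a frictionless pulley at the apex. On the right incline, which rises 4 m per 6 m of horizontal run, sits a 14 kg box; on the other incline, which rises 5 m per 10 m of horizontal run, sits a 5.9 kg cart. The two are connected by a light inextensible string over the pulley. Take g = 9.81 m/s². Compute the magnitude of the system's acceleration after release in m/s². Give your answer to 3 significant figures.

2.53 m/s²

Resolve each weight along its own incline: the 14 kg mass has component 14 × 9.81 × sin 33.69° = 76.183 N down its slope, and the 5.9 kg mass has 5.9 × 9.81 × sin 26.57° = 25.884 N down its slope.
The 14 kg side's 76.183 N exceeds the other side's 25.884 N, so that mass slides down and the 5.9 kg mass slides up. Taking that direction as positive, Newton's second law for the whole system gives 76.183 − 25.884 = (14 + 5.9) a, so a = 50.299 / 19.9 = 2.5276 m/s².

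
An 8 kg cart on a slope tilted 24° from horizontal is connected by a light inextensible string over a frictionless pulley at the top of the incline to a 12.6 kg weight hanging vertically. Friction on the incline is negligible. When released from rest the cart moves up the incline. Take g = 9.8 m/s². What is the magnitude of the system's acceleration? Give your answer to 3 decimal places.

For the cart on the incline: the weight component along the slope is m₁g sin 24° = 8 × 9.8 × 0.4067 = 31.885 N and the normal force is N = m₁g cos 24° = 71.622 N.
Newton's second law for the cart (up-slope positive): T − 31.885 = 8 a. For the hanging weight (downward positive): 12.6 × 9.8 − T = 12.6 a.
Adding the two equations eliminates T: 91.595 = 20.6 a, so a = 4.4464 m/s².

4.446 m/s²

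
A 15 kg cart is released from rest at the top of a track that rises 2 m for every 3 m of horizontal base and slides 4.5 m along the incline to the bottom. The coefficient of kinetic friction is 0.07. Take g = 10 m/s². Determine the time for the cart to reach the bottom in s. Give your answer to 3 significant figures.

The weight component along the incline is mg sin 33.69° = 83.205 N and the normal force is N = mg cos 33.69° = 124.808 N.
Friction up the slope is f = μN = 0.07 × 124.808 = 8.737 N, so the net downslope force is 83.205 − 8.737 = 74.468 N and a = 74.468 / 15 = 4.9645 m/s².
Starting from rest, L = ½at², so t = √(2L/a) = √(2 × 4.5 / 4.9645) = 1.3464 s.

1.35 s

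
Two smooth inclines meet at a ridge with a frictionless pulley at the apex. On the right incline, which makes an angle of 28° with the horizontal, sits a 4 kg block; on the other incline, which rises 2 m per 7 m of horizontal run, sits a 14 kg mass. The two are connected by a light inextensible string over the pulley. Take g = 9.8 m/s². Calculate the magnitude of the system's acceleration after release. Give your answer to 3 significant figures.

Resolve each weight along its own incline: the 4 kg mass has component 4 × 9.8 × sin 28° = 18.403 N down its slope, and the 14 kg mass has 14 × 9.8 × sin 15.95° = 37.692 N down its slope.
The 14 kg side's 37.692 N exceeds the other side's 18.403 N, so that mass slides down and the 4 kg mass slides up. Taking that direction as positive, Newton's second law for the whole system gives 37.692 − 18.403 = (4 + 14) a, so a = 19.289 / 18 = 1.0716 m/s².

1.07 m/s²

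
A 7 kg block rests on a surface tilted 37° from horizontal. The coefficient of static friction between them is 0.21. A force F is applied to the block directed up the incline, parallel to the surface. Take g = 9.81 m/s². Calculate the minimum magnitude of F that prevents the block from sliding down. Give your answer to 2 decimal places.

The normal force is N = mg cos 37° = 54.842 N. With F at its minimum the block is on the verge of sliding down, so static friction is at its maximum μ_s N = 0.21 × 54.842 = 11.517 N and acts up the slope.
Equilibrium along the incline: F + μ_s N = mg sin 37°, so F = 41.327 − 11.517 = 29.810 N.

29.81 N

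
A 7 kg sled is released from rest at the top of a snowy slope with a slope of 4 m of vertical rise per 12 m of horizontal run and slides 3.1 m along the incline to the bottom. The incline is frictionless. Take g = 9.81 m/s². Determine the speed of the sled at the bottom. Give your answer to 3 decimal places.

The weight component along the incline is mg sin 18.43° = 21.715 N and the normal force is N = mg cos 18.43° = 65.146 N.
With no friction, a = g sin 18.43° = 3.1022 m/s².
Starting from rest over a distance of 3.1 m, v² = 2aL = 2 × 3.1022 × 3.1 = 19.2336, so v = 4.3856 m/s.

4.386 m/s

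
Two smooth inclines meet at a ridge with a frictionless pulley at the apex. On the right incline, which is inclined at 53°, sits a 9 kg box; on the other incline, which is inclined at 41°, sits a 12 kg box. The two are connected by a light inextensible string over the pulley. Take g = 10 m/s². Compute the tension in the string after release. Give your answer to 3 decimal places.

74.813 N

Resolve each weight along its own incline: the 9 kg mass has component 9 × 10 × sin 53° = 71.877 N down its slope, and the 12 kg mass has 12 × 10 × sin 41° = 78.727 N down its slope.
The 12 kg side's 78.727 N exceeds the other side's 71.877 N, so that mass slides down and the 9 kg mass slides up. Taking that direction as positive, Newton's second law for the whole system gives 78.727 − 71.877 = (9 + 12) a, so a = 6.850 / 21 = 0.3262 m/s².
For the 9 kg mass (up-slope positive): T − 71.877 = 9 × 0.3262, so T = 74.813 N.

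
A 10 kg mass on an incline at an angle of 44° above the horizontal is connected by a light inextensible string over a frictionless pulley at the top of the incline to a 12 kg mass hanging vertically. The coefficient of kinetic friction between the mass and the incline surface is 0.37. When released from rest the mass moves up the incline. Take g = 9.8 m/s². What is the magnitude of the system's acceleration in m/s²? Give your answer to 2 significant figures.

1.1 m/s²

For the mass on the incline: the weight component along the slope is m₁g sin 44° = 10 × 9.8 × 0.6947 = 68.081 N and the normal force is N = m₁g cos 44° = 70.495 N.
Kinetic friction opposes the mass's motion up the incline: f = μN = 0.37 × 70.495 = 26.083 N acting down the slope.
Newton's second law for the mass (up-slope positive): T − 68.081 − 26.083 = 10 a. For the hanging mass (downward positive): 12 × 9.8 − T = 12 a.
Adding the two equations eliminates T: 23.436 = 22 a, so a = 1.0653 m/s².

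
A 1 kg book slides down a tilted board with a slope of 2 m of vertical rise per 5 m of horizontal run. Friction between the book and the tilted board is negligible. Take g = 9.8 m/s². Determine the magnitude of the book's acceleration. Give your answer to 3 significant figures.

Resolving the weight along the incline: the component pulling the book down the slope is mg sin 21.80° = 1 × 9.8 × 0.3714 = 3.640 N, and the normal force is N = mg cos 21.80° = 1 × 9.8 × 0.9285 = 9.099 N.
With no friction the net force along the incline is 3.640 N, so a = g sin 21.80° = 3.640 / 1 = 3.6400 m/s².

3.64 m/s²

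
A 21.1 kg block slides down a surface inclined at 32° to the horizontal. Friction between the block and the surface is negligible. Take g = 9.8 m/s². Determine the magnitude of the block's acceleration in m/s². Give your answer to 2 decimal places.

5.19 m/s²

Resolving the weight along the incline: the component pulling the block down the slope is mg sin 32° = 21.1 × 9.8 × 0.5299 = 109.573 N, and the normal force is N = mg cos 32° = 21.1 × 9.8 × 0.8480 = 175.349 N.
With no friction the net force along the incline is 109.573 N, so a = g sin 32° = 109.573 / 21.1 = 5.1930 m/s².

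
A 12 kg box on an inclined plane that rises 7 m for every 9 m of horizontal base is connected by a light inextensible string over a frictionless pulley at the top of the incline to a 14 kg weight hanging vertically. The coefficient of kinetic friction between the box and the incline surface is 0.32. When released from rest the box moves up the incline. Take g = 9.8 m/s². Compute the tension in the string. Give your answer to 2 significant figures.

For the box on the incline: the weight component along the slope is m₁g sin 37.87° = 12 × 9.8 × 0.6139 = 72.195 N and the normal force is N = m₁g cos 37.87° = 92.828 N.
Kinetic friction opposes the box's motion up the incline: f = μN = 0.32 × 92.828 = 29.705 N acting down the slope.
Newton's second law for the box (up-slope positive): T − 72.195 − 29.705 = 12 a. For the hanging weight (downward positive): 14 × 9.8 − T = 14 a.
Adding the two equations eliminates T: 35.300 = 26 a, so a = 1.3577 m/s².
Then from the hanging weight's equation, T = 14 × (9.8 − 1.3577) = 118.192 N.

120 N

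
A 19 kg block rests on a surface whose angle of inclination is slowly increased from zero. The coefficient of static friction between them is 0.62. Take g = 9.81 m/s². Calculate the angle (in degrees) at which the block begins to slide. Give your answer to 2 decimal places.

At the threshold of sliding, static friction is at its maximum μ_s N and exactly balances the weight component along the incline: mg sin θ = μ_s mg cos θ.
Hence tan θ = μ_s = 0.62, so θ = arctan(0.62) = 31.7989°.

31.80°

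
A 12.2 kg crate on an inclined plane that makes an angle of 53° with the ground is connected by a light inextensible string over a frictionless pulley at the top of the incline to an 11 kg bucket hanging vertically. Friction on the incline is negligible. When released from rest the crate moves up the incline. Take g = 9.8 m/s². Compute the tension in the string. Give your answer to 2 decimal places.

101.96 N

For the crate on the incline: the weight component along the slope is m₁g sin 53° = 12.2 × 9.8 × 0.7986 = 95.481 N and the normal force is N = m₁g cos 53° = 71.953 N.
Newton's second law for the crate (up-slope positive): T − 95.481 = 12.2 a. For the hanging bucket (downward positive): 11 × 9.8 − T = 11 a.
Adding the two equations eliminates T: 12.319 = 23.2 a, so a = 0.5310 m/s².
Then from the hanging bucket's equation, T = 11 × (9.8 − 0.5310) = 101.959 N.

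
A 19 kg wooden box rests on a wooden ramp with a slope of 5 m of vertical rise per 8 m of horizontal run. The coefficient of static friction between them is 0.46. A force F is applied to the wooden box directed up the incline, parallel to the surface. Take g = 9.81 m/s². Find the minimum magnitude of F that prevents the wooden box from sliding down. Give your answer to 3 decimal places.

The normal force is N = mg cos 32.01° = 158.058 N. With F at its minimum the wooden box is on the verge of sliding down, so static friction is at its maximum μ_s N = 0.46 × 158.058 = 72.707 N and acts up the slope.
Equilibrium along the incline: F + μ_s N = mg sin 32.01°, so F = 98.787 − 72.707 = 26.080 N.

26.080 N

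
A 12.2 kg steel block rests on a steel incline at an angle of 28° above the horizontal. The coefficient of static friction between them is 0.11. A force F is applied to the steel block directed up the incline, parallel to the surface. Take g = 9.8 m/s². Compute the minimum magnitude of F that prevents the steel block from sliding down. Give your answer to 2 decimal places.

44.52 N

The normal force is N = mg cos 28° = 105.565 N. With F at its minimum the steel block is on the verge of sliding down, so static friction is at its maximum μ_s N = 0.11 × 105.565 = 11.612 N and acts up the slope.
Equilibrium along the incline: F + μ_s N = mg sin 28°, so F = 56.130 − 11.612 = 44.518 N.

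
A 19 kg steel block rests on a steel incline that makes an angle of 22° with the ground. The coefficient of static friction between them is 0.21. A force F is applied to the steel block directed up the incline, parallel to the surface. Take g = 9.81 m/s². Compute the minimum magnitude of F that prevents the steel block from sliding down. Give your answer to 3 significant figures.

33.5 N

The normal force is N = mg cos 22° = 172.818 N. With F at its minimum the steel block is on the verge of sliding down, so static friction is at its maximum μ_s N = 0.21 × 172.818 = 36.292 N and acts up the slope.
Equilibrium along the incline: F + μ_s N = mg sin 22°, so F = 69.823 − 36.292 = 33.531 N.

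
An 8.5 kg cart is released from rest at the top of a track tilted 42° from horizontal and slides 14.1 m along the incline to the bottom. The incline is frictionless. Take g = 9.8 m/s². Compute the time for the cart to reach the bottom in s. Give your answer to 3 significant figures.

The weight component along the incline is mg sin 42° = 55.739 N and the normal force is N = mg cos 42° = 61.904 N.
With no friction, a = g sin 42° = 6.5575 m/s².
Starting from rest, L = ½at², so t = √(2L/a) = √(2 × 14.1 / 6.5575) = 2.0737 s.

2.07 s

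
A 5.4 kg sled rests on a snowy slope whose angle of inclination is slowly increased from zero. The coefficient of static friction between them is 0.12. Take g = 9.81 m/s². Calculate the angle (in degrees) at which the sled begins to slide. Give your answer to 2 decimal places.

6.84°

At the threshold of sliding, static friction is at its maximum μ_s N and exactly balances the weight component along the incline: mg sin θ = μ_s mg cos θ.
Hence tan θ = μ_s = 0.12, so θ = arctan(0.12) = 6.8428°.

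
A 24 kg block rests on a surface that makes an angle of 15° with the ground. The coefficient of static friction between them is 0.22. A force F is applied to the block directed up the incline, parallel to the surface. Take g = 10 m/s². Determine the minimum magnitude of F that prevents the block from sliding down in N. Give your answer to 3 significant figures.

11.1 N

The normal force is N = mg cos 15° = 231.822 N. With F at its minimum the block is on the verge of sliding down, so static friction is at its maximum μ_s N = 0.22 × 231.822 = 51.001 N and acts up the slope.
Equilibrium along the incline: F + μ_s N = mg sin 15°, so F = 62.117 − 51.001 = 11.116 N.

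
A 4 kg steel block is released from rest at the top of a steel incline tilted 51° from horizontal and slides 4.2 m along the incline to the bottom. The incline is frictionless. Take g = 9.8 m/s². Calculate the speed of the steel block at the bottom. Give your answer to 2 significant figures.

The weight component along the incline is mg sin 51° = 30.464 N and the normal force is N = mg cos 51° = 24.669 N.
With no friction, a = g sin 51° = 7.6160 m/s².
Starting from rest over a distance of 4.2 m, v² = 2aL = 2 × 7.6160 × 4.2 = 63.9744, so v = 7.9984 m/s.

8.0 m/s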